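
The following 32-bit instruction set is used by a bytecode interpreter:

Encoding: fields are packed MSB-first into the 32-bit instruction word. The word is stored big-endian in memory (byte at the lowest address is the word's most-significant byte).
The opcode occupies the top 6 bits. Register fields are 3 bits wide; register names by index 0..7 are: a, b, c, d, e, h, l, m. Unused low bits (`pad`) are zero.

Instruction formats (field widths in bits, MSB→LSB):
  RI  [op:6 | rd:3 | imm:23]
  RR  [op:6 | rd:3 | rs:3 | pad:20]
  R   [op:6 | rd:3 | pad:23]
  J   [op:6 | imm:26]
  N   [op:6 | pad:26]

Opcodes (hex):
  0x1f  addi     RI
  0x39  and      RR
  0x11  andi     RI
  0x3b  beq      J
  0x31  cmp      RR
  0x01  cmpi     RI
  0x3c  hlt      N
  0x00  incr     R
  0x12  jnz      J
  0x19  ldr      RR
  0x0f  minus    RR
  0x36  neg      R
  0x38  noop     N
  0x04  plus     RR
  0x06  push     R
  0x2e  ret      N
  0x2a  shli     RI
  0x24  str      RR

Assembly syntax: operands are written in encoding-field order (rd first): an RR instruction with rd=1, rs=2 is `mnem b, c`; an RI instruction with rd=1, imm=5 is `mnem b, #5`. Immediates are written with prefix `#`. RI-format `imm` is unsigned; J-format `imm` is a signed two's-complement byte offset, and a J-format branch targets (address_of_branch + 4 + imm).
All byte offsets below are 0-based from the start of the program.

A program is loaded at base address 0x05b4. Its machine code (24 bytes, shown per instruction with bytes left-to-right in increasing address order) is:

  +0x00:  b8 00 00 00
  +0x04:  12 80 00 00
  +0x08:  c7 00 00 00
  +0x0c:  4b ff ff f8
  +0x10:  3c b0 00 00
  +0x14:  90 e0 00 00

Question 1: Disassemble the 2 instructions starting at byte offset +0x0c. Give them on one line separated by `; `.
@+0c  big-endian(4b ff ff f8) = 0x4bfffff8
  op=0x4bfffff8>>26=0x12 ⇒ jnz (J)
  [25:0] imm=67108856 (s26→-8) = #-8
@+10  big-endian(3c b0 00 00) = 0x3cb00000
  op=0x3cb00000>>26=0xf ⇒ minus (RR)
  [25:23] rd=1 = b
  [22:20] rs=3 = d

jnz #-8; minus b, d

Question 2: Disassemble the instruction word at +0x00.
ret

+0x00: b8 00 00 00 ⇒ word 0xb8000000 (big)
  op=0xb8000000>>26=0x2e ⇒ ret (N)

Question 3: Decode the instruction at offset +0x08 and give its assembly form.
+0x08: c7 00 00 00 ⇒ word 0xc7000000 (big)
  opcode bits[31:26]=0x31: cmp/RR
  rd@[25:23]=0x6 ⇒ l
  rs@[22:20]=0x0 ⇒ a

cmp l, a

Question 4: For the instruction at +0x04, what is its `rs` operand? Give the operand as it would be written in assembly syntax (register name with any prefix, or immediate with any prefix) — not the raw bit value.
off 0x04: read 12 80 00 00 as big → 0x12800000
  top 6b → 0x4 → plus [RR]
  [25:23] rd=5 = h
  [22:20] rs=0 = a

a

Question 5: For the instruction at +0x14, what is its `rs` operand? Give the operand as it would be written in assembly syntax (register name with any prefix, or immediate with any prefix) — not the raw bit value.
off 0x14: read 90 e0 00 00 as big → 0x90e00000
  top 6b → 0x24 → str [RR]
  [25:23] rd=1 = b
  [22:20] rs=6 = l

l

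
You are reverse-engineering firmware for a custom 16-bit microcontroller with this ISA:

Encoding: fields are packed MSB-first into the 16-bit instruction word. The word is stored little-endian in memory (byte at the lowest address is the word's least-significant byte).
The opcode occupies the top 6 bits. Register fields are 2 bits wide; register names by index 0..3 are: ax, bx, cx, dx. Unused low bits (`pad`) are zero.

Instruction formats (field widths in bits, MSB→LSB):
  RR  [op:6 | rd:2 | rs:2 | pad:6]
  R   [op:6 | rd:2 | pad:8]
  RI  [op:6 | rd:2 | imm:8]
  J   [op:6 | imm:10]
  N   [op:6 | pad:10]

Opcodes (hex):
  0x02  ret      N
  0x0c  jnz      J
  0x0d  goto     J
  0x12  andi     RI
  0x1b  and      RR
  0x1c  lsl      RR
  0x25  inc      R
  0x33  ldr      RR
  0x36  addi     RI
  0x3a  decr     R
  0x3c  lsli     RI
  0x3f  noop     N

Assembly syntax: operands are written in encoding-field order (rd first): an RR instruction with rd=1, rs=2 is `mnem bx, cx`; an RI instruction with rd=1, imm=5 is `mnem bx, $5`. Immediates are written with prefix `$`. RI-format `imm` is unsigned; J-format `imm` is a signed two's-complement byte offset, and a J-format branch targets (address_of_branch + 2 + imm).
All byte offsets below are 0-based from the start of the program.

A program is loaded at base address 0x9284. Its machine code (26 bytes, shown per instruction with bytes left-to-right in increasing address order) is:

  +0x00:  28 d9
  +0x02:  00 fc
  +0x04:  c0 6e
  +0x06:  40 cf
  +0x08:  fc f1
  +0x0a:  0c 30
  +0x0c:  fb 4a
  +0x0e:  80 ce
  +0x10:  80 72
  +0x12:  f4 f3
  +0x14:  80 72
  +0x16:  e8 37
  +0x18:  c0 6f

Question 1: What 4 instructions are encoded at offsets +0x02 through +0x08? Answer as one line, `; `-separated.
[02] 00 fc → 0xfc00
  top 6b → 0x3f → noop [N]
[04] c0 6e → 0x6ec0
  top 6b → 0x1b → and [RR]
  [9:8] rd=2 = cx
  [7:6] rs=3 = dx
[06] 40 cf → 0xcf40
  top 6b → 0x33 → ldr [RR]
  [9:8] rd=3 = dx
  [7:6] rs=1 = bx
[08] fc f1 → 0xf1fc
  top 6b → 0x3c → lsli [RI]
  [9:8] rd=1 = bx
  [7:0] imm=252 = $252

noop; and cx, dx; ldr dx, bx; lsli bx, $252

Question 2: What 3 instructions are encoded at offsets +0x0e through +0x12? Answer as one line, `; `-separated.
ldr cx, cx; lsl cx, cx; lsli dx, $244

[0e] 80 ce → 0xce80
  opcode bits[15:10]=0x33: ldr/RR
  rd@[9:8]=0x2 ⇒ cx
  rs@[7:6]=0x2 ⇒ cx
[10] 80 72 → 0x7280
  opcode bits[15:10]=0x1c: lsl/RR
  rd@[9:8]=0x2 ⇒ cx
  rs@[7:6]=0x2 ⇒ cx
[12] f4 f3 → 0xf3f4
  opcode bits[15:10]=0x3c: lsli/RI
  rd@[9:8]=0x3 ⇒ dx
  imm@[7:0]=0xf4 ⇒ $244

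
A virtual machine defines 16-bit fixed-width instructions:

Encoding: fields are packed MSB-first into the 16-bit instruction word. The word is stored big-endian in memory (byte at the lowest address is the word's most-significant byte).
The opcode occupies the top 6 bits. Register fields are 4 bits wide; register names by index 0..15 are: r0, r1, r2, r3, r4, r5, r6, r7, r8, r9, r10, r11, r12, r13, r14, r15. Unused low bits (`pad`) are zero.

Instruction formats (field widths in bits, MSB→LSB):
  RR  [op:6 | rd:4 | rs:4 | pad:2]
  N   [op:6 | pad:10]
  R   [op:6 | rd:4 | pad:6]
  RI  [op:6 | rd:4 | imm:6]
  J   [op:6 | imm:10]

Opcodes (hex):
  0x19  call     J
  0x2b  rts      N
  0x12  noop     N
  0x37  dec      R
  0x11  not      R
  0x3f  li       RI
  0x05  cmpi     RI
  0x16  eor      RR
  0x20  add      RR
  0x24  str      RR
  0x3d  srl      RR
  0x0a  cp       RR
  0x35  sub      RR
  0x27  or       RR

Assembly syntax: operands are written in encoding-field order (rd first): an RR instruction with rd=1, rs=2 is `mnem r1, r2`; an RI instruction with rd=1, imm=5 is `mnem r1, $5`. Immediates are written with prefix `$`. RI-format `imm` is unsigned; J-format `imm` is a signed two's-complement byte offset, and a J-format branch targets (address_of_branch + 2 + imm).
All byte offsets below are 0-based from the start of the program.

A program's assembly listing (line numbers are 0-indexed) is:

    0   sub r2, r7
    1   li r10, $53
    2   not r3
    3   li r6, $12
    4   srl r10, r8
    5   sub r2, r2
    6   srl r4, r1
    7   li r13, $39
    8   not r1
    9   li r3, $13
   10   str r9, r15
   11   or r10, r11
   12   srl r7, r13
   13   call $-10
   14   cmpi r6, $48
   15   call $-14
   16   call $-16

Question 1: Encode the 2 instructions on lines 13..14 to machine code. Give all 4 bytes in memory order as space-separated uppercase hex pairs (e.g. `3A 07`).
13. call fields op=0x19:6|imm=-10:10 → word 67f6h → 67 f6
14. cmpi fields op=0x5:6|rd=6:4|imm=48:6 → word 15b0h → 15 b0

67 F6 15 B0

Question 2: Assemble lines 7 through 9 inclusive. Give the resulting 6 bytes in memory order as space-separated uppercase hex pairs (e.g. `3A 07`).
7. li fields op=0x3f:6|rd=13:4|imm=39:6 → word ff67h → ff 67
8. not fields op=0x11:6|rd=1:4|pad=0:6 → word 4440h → 44 40
9. li fields op=0x3f:6|rd=3:4|imm=13:6 → word fccdh → fc cd

FF 67 44 40 FC CD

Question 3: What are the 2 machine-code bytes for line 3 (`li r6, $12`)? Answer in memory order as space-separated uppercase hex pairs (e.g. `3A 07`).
line 3 (li): pack op=0x3f:6|rd=6:4|imm=12:6 = 0xfd8c; big→ fd 8c

FD 8C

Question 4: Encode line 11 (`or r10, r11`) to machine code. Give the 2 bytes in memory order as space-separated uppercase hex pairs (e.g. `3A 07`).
9E AC

line 11 (or): pack op=0x27:6|rd=10:4|rs=11:4|pad=0:2 = 0x9eac; big→ 9e ac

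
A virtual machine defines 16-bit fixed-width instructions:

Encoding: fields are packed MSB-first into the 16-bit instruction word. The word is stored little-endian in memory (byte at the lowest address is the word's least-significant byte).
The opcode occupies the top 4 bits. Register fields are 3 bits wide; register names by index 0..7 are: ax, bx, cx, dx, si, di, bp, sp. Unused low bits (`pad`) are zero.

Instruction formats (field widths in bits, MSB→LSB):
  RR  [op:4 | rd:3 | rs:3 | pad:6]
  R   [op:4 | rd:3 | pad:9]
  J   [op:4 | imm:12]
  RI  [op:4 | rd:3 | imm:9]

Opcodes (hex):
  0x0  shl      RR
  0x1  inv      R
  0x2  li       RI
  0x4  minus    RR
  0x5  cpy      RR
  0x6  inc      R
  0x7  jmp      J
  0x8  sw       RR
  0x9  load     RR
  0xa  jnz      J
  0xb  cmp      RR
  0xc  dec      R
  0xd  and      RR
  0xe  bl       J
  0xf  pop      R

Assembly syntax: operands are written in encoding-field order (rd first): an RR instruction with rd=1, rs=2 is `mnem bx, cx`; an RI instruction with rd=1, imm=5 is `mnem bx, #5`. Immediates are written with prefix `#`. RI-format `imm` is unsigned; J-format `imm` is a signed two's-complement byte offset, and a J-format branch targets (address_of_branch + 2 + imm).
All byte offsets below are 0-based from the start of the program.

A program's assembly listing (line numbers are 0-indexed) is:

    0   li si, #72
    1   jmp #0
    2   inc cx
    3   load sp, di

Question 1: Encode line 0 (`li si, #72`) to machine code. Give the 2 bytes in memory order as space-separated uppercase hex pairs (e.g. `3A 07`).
L0: li op=0x2:4|rd=4:3|imm=72:9 ⇒ 0x2848 ⇒ little 48 28

48 28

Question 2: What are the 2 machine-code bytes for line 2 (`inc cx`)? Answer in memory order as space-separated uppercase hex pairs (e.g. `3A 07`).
line 2 (inc): pack op=0x6:4|rd=2:3|pad=0:9 = 0x6400; little→ 00 64

00 64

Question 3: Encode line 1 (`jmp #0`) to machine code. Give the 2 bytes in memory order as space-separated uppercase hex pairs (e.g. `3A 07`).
1. jmp fields op=0x7:4|imm=0:12 → word 7000h → 00 70

00 70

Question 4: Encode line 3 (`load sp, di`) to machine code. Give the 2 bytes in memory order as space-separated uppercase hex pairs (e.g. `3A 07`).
40 9F

3. load fields op=0x9:4|rd=7:3|rs=5:3|pad=0:6 → word 9f40h → 40 9f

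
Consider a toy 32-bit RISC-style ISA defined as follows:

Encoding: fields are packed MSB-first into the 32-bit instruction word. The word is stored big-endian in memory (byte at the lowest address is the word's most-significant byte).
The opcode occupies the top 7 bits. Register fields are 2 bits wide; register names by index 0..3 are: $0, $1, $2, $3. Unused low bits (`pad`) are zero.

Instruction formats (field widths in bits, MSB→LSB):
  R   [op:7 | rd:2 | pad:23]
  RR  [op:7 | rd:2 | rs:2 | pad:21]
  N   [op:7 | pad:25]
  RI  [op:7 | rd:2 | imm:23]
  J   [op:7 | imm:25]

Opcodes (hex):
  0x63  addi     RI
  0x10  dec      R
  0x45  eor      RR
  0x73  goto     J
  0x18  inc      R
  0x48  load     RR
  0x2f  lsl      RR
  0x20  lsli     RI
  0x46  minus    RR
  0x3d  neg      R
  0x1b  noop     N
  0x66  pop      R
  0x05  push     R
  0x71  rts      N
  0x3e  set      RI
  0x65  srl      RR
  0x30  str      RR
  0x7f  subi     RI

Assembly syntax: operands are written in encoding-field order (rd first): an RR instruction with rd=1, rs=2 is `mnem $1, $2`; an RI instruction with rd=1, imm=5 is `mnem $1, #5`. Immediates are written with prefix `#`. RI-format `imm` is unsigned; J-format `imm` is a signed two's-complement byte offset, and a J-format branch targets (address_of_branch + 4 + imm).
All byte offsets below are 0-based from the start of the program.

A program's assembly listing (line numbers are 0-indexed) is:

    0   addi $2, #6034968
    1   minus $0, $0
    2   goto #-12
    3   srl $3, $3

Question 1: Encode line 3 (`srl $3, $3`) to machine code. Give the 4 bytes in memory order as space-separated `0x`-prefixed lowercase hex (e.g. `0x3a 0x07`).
0xcb 0xe0 0x00 0x00

line 3 (srl): pack op=0x65:7|rd=3:2|rs=3:2|pad=0:21 = 0xcbe00000; big→ cb e0 00 00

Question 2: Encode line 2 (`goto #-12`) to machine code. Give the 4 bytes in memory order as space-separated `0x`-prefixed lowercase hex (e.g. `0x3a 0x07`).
line 2 (goto): pack op=0x73:7|imm=-12:25 = 0xe7fffff4; big→ e7 ff ff f4

0xe7 0xff 0xff 0xf4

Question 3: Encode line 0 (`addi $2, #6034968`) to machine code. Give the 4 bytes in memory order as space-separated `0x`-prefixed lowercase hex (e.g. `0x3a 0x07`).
0xc7 0x5c 0x16 0x18

L0: addi op=0x63:7|rd=2:2|imm=6034968:23 ⇒ 0xc75c1618 ⇒ big c7 5c 16 18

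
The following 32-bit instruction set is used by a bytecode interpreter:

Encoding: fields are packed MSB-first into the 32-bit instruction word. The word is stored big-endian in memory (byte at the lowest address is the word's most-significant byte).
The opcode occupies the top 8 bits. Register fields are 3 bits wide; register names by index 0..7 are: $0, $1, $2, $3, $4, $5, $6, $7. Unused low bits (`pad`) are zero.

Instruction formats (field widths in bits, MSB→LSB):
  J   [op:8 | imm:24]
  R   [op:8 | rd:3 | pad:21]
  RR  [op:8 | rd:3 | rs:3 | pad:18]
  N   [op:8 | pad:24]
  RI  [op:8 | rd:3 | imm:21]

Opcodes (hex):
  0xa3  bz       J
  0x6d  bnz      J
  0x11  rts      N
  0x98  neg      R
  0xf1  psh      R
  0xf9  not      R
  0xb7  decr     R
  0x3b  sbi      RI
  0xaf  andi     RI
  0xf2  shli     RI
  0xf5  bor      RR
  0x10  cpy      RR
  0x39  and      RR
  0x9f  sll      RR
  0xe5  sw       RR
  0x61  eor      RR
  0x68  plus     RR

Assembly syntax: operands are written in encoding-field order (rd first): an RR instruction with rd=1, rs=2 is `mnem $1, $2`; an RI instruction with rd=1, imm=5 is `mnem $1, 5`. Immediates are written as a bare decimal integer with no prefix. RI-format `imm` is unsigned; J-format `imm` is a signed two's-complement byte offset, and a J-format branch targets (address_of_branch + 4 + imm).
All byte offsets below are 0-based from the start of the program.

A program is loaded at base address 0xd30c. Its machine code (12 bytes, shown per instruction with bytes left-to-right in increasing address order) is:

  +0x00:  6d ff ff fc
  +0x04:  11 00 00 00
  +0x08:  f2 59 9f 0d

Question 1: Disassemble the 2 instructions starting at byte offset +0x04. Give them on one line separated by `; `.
rts; shli $2, 1679117

+0x04: 11 00 00 00 ⇒ word 0x11000000 (big)
  op=0x11000000>>24=0x11 ⇒ rts (N)
+0x08: f2 59 9f 0d ⇒ word 0xf2599f0d (big)
  op=0xf2599f0d>>24=0xf2 ⇒ shli (RI)
  rd@[23:21]=0x2 ⇒ $2
  imm@[20:0]=0x199f0d ⇒ 1679117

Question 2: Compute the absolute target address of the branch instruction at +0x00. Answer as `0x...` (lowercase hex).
[00] 6d ff ff fc → 0x6dfffffc
  top 8b → 0x6d → bnz [J]
  imm: (w>>0)&0xffffff=0xfffffc (s24→-4) → -4
  target = base 0xd30c + off 0x00 + 4 + imm -4 = 0xd30c

0xd30c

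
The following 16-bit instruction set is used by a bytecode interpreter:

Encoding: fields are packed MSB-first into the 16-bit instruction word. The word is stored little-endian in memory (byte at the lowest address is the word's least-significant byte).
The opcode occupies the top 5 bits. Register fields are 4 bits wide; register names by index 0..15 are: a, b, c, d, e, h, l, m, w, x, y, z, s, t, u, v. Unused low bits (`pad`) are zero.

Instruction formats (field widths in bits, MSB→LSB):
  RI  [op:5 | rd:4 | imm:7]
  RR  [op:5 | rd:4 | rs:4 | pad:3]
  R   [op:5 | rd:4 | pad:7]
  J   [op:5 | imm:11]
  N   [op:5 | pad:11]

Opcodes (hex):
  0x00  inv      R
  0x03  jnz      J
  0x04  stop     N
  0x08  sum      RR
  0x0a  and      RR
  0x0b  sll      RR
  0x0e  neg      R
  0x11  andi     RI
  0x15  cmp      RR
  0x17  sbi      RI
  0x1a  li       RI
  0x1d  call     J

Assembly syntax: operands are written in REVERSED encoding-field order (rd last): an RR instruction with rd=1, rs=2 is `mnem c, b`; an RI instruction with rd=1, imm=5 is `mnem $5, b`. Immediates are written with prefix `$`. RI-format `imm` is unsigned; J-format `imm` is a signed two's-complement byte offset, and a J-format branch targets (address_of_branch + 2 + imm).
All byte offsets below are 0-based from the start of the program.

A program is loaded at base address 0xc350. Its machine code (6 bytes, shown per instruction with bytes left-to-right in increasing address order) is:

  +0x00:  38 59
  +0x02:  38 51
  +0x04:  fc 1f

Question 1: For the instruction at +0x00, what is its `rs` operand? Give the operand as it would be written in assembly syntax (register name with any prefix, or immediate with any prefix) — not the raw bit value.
m

@+00  little-endian(38 59) = 0x5938
  op=0x5938>>11=0xb ⇒ sll (RR)
  [10:7] rd=2 = c
  [6:3] rs=7 = m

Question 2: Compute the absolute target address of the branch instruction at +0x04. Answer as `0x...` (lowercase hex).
+0x04: fc 1f ⇒ word 0x1ffc (little)
  op=0x1ffc>>11=0x3 ⇒ jnz (J)
  imm: (w>>0)&0x7ff=0x7fc (s11→-4) → $-4
  target = base 0xc350 + off 0x04 + 2 + imm -4 = 0xc352

0xc352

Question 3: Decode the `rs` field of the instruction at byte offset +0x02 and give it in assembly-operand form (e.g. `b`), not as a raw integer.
[02] 38 51 → 0x5138
  opcode bits[15:11]=0xa: and/RR
  rd@[10:7]=0x2 ⇒ c
  rs@[6:3]=0x7 ⇒ m

m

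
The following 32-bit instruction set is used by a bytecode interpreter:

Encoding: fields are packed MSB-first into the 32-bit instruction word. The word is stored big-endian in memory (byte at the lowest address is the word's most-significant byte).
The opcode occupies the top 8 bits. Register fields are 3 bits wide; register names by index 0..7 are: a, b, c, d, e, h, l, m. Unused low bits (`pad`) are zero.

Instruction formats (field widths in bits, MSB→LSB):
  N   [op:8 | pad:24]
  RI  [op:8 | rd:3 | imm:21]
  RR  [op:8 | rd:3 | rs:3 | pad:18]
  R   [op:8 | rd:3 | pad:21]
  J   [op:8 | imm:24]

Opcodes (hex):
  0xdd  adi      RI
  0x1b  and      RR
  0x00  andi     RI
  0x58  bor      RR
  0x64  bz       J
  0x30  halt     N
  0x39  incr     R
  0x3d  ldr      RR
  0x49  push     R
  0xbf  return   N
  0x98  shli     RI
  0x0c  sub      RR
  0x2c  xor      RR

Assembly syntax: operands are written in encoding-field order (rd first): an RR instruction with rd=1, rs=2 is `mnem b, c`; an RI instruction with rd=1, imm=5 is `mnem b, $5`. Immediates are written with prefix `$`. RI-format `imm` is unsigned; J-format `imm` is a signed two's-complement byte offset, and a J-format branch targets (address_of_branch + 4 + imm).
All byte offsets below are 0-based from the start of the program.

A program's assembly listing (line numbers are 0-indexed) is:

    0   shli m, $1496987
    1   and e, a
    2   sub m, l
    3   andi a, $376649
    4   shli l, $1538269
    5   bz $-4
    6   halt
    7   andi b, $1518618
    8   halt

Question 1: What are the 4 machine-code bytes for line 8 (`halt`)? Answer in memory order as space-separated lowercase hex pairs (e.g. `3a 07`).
30 00 00 00

line 8 (halt): pack op=0x30:8|pad=0:24 = 0x30000000; big→ 30 00 00 00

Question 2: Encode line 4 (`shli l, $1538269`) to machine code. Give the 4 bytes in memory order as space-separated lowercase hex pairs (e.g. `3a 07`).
L4: shli op=0x98:8|rd=6:3|imm=1538269:21 ⇒ 0x98d778dd ⇒ big 98 d7 78 dd

98 d7 78 dd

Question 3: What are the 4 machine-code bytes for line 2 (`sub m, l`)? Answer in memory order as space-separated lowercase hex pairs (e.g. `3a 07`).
0c f8 00 00

L2: sub op=0xc:8|rd=7:3|rs=6:3|pad=0:18 ⇒ 0x0cf80000 ⇒ big 0c f8 00 00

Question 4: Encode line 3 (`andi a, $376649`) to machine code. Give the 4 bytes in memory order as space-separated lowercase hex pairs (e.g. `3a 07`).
L3: andi op=0x0:8|rd=0:3|imm=376649:21 ⇒ 0x0005bf49 ⇒ big 00 05 bf 49

00 05 bf 49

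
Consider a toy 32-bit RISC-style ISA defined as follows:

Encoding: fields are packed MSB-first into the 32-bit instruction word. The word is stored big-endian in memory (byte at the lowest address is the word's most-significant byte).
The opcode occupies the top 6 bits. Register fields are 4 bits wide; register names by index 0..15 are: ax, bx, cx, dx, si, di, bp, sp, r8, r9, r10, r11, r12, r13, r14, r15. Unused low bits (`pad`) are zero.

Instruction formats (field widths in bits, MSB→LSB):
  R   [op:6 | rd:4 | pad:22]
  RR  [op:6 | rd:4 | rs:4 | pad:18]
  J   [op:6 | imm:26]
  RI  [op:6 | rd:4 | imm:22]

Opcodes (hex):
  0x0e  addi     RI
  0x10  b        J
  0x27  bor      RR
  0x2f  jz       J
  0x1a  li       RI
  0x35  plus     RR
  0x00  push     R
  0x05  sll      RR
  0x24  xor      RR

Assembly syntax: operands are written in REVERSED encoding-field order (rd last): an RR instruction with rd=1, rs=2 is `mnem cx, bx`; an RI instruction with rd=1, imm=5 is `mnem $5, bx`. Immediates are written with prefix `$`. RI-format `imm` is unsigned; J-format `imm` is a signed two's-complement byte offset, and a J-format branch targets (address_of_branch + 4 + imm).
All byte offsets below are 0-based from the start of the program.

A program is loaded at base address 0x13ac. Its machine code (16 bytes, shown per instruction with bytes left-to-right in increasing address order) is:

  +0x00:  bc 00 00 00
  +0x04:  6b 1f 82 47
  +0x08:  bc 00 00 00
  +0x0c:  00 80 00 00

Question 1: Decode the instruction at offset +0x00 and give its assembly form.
+0x00: bc 00 00 00 ⇒ word 0xbc000000 (big)
  top 6b → 0x2f → jz [J]
  imm: (w>>0)&0x3ffffff=0x0 → $0

jz $0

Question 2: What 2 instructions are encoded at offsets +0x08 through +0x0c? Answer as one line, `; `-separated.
+0x08: bc 00 00 00 ⇒ word 0xbc000000 (big)
  op=0xbc000000>>26=0x2f ⇒ jz (J)
  imm@[25:0]=0x0 ⇒ $0
+0x0c: 00 80 00 00 ⇒ word 0x00800000 (big)
  op=0x00800000>>26=0x0 ⇒ push (R)
  rd@[25:22]=0x2 ⇒ cx

jz $0; push cx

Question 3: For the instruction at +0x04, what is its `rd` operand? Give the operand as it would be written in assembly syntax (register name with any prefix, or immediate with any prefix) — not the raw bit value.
off 0x04: read 6b 1f 82 47 as big → 0x6b1f8247
  opcode bits[31:26]=0x1a: li/RI
  [25:22] rd=12 = r12
  [21:0] imm=2064967 = $2064967

r12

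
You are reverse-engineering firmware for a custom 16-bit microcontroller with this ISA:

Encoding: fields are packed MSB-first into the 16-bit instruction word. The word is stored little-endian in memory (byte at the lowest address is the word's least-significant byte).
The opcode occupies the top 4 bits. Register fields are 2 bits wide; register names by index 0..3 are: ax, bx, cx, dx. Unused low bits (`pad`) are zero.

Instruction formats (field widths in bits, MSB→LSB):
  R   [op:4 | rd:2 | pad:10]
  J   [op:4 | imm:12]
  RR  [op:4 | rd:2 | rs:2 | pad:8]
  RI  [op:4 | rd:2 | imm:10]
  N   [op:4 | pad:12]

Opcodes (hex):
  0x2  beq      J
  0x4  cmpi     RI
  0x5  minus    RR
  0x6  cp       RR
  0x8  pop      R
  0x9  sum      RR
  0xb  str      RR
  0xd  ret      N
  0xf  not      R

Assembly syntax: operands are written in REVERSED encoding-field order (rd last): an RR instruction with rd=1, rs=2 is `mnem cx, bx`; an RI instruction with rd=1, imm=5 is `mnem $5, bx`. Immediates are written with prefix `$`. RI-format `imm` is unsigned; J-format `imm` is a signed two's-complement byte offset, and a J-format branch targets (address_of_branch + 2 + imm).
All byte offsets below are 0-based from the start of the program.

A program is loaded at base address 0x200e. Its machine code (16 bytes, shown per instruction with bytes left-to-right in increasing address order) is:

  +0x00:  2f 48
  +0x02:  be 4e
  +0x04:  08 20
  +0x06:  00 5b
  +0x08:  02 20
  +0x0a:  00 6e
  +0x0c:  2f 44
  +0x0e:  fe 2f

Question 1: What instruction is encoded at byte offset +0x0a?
cp cx, dx

@+0a  little-endian(00 6e) = 0x6e00
  op=0x6e00>>12=0x6 ⇒ cp (RR)
  [11:10] rd=3 = dx
  [9:8] rs=2 = cx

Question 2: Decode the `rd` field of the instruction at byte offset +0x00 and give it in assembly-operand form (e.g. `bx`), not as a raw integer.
cx

@+00  little-endian(2f 48) = 0x482f
  top 4b → 0x4 → cmpi [RI]
  rd: (w>>10)&0x3=0x2 → cx
  imm: (w>>0)&0x3ff=0x2f → $47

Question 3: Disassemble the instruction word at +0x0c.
cmpi $47, bx

@+0c  little-endian(2f 44) = 0x442f
  opcode bits[15:12]=0x4: cmpi/RI
  rd@[11:10]=0x1 ⇒ bx
  imm@[9:0]=0x2f ⇒ $47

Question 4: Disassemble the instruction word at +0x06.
[06] 00 5b → 0x5b00
  top 4b → 0x5 → minus [RR]
  rd@[11:10]=0x2 ⇒ cx
  rs@[9:8]=0x3 ⇒ dx

minus dx, cx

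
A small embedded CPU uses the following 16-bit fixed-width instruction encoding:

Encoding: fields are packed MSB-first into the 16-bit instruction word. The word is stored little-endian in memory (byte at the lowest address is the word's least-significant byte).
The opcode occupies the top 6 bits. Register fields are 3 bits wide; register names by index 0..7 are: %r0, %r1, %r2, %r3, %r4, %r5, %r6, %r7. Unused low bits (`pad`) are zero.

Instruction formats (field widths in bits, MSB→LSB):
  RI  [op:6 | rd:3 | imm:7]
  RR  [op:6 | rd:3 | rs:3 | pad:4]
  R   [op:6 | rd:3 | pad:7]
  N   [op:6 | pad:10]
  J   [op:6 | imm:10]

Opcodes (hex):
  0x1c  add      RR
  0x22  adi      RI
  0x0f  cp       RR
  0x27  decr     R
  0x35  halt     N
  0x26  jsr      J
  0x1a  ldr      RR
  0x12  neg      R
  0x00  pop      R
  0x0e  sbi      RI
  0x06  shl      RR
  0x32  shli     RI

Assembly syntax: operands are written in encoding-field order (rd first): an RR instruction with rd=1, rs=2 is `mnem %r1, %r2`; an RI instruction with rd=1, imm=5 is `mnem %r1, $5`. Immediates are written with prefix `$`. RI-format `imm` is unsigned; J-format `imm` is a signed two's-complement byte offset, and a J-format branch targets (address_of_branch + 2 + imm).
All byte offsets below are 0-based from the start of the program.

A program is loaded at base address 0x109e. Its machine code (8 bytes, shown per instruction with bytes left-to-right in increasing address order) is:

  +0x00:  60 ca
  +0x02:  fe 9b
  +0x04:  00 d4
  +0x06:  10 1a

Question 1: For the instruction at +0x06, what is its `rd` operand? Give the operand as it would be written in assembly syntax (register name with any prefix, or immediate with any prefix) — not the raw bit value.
%r4

+0x06: 10 1a ⇒ word 0x1a10 (little)
  opcode bits[15:10]=0x6: shl/RR
  [9:7] rd=4 = %r4
  [6:4] rs=1 = %r1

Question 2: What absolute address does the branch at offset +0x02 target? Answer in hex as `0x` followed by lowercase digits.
0x10a0

@+02  little-endian(fe 9b) = 0x9bfe
  top 6b → 0x26 → jsr [J]
  imm@[9:0]=0x3fe (s10→-2) ⇒ $-2
  target = base 0x109e + off 0x02 + 2 + imm -2 = 0x10a0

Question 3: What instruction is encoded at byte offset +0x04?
+0x04: 00 d4 ⇒ word 0xd400 (little)
  top 6b → 0x35 → halt [N]

halt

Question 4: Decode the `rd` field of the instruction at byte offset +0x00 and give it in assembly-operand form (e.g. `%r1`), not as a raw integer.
%r4

[00] 60 ca → 0xca60
  top 6b → 0x32 → shli [RI]
  rd@[9:7]=0x4 ⇒ %r4
  imm@[6:0]=0x60 ⇒ $96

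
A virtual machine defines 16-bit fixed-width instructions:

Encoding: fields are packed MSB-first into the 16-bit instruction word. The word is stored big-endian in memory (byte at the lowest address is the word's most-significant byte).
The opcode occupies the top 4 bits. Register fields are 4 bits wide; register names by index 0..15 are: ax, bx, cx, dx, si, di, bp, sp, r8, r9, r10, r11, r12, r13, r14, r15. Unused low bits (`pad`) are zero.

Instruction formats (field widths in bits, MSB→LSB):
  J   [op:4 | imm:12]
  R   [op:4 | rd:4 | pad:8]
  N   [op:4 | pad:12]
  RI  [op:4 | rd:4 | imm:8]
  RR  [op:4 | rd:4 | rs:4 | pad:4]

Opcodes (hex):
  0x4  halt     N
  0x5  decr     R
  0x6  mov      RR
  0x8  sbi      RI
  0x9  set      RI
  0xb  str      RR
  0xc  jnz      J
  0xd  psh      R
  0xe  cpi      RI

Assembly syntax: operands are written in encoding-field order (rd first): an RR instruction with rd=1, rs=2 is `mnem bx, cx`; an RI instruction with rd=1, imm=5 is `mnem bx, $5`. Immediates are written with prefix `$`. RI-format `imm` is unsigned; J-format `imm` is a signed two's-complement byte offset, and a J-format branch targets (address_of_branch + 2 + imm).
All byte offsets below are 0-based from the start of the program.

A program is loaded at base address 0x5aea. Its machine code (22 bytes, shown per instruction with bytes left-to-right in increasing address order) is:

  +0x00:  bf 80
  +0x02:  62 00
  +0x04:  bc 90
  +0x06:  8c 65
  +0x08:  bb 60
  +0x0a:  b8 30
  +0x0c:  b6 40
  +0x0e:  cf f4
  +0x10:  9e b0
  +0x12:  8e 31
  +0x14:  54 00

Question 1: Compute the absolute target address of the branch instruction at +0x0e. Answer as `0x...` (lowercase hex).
0x5aee

+0x0e: cf f4 ⇒ word 0xcff4 (big)
  top 4b → 0xc → jnz [J]
  imm@[11:0]=0xff4 (s12→-12) ⇒ $-12
  target = base 0x5aea + off 0x0e + 2 + imm -12 = 0x5aee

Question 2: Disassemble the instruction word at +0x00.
str r15, r8

off 0x00: read bf 80 as big → 0xbf80
  opcode bits[15:12]=0xb: str/RR
  [11:8] rd=15 = r15
  [7:4] rs=8 = r8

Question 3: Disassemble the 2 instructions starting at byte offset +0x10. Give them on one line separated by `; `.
off 0x10: read 9e b0 as big → 0x9eb0
  op=0x9eb0>>12=0x9 ⇒ set (RI)
  [11:8] rd=14 = r14
  [7:0] imm=176 = $176
off 0x12: read 8e 31 as big → 0x8e31
  op=0x8e31>>12=0x8 ⇒ sbi (RI)
  [11:8] rd=14 = r14
  [7:0] imm=49 = $49

set r14, $176; sbi r14, $49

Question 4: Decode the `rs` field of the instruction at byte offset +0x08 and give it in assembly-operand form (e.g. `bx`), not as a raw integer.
bp

@+08  big-endian(bb 60) = 0xbb60
  top 4b → 0xb → str [RR]
  rd@[11:8]=0xb ⇒ r11
  rs@[7:4]=0x6 ⇒ bp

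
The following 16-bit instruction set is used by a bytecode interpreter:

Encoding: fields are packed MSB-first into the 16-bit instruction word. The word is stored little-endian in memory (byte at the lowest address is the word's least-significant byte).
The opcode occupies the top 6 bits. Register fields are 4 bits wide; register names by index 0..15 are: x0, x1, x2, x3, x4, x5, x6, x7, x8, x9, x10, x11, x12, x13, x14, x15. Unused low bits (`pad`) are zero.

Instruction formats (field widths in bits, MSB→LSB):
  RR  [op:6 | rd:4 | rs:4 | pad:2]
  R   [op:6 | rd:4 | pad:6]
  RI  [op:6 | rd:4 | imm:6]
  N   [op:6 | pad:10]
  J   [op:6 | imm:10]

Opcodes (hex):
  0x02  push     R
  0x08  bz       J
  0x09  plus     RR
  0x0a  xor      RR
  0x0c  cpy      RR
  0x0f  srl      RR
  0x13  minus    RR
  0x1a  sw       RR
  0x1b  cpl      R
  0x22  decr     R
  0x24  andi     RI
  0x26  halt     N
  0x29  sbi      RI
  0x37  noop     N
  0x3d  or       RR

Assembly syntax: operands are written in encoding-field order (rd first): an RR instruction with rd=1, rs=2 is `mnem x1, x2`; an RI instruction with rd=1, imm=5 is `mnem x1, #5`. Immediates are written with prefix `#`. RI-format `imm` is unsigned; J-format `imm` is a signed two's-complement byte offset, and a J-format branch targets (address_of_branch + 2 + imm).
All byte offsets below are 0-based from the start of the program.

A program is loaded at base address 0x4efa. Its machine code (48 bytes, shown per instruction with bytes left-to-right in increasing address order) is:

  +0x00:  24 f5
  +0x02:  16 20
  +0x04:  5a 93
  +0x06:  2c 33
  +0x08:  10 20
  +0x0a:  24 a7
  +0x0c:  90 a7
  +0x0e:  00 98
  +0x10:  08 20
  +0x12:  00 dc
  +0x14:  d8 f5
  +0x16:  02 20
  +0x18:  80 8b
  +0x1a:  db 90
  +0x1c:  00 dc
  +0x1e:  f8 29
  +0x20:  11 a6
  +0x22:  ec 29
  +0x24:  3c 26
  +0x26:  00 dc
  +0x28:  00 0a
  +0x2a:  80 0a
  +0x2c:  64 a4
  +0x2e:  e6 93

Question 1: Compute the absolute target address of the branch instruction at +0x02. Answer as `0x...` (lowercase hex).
+0x02: 16 20 ⇒ word 0x2016 (little)
  top 6b → 0x8 → bz [J]
  imm@[9:0]=0x16 ⇒ #22
  target = base 0x4efa + off 0x02 + 2 + imm 22 = 0x4f14

0x4f14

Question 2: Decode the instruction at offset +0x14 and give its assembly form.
or x7, x6

+0x14: d8 f5 ⇒ word 0xf5d8 (little)
  top 6b → 0x3d → or [RR]
  rd: (w>>6)&0xf=0x7 → x7
  rs: (w>>2)&0xf=0x6 → x6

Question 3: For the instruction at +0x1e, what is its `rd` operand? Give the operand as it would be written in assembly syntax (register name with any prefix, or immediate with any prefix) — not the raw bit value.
x7

[1e] f8 29 → 0x29f8
  opcode bits[15:10]=0xa: xor/RR
  [9:6] rd=7 = x7
  [5:2] rs=14 = x14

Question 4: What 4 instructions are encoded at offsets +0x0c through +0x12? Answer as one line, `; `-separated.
off 0x0c: read 90 a7 as little → 0xa790
  top 6b → 0x29 → sbi [RI]
  rd: (w>>6)&0xf=0xe → x14
  imm: (w>>0)&0x3f=0x10 → #16
off 0x0e: read 00 98 as little → 0x9800
  top 6b → 0x26 → halt [N]
off 0x10: read 08 20 as little → 0x2008
  top 6b → 0x8 → bz [J]
  imm: (w>>0)&0x3ff=0x8 → #8
off 0x12: read 00 dc as little → 0xdc00
  top 6b → 0x37 → noop [N]

sbi x14, #16; halt; bz #8; noop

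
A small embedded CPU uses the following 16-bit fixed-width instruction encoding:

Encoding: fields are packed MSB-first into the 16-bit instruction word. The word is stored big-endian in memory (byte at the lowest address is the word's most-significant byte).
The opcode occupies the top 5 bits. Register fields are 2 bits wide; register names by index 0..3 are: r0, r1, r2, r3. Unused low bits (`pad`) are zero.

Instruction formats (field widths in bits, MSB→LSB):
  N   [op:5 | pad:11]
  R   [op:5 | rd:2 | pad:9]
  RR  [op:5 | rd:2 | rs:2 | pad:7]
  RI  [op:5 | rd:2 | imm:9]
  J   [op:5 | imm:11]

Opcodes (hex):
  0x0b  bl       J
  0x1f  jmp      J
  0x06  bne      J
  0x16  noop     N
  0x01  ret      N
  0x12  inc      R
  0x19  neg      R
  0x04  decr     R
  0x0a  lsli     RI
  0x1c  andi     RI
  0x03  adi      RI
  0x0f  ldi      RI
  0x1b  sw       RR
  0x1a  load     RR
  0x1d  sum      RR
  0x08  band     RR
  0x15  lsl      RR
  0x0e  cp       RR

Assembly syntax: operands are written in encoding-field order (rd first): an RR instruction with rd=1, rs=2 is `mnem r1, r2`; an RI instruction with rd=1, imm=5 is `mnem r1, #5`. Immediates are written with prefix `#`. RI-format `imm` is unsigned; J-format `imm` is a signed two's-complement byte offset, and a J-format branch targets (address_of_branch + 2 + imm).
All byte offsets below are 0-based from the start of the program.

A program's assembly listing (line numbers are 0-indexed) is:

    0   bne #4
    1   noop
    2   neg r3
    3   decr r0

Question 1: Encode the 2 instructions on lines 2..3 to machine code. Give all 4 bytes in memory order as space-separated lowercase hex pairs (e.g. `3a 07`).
ce 00 20 00

line 2 (neg): pack op=0x19:5|rd=3:2|pad=0:9 = 0xce00; big→ ce 00
line 3 (decr): pack op=0x4:5|rd=0:2|pad=0:9 = 0x2000; big→ 20 00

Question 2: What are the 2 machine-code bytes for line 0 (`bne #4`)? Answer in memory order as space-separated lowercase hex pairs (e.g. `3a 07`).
line 0 (bne): pack op=0x6:5|imm=4:11 = 0x3004; big→ 30 04

30 04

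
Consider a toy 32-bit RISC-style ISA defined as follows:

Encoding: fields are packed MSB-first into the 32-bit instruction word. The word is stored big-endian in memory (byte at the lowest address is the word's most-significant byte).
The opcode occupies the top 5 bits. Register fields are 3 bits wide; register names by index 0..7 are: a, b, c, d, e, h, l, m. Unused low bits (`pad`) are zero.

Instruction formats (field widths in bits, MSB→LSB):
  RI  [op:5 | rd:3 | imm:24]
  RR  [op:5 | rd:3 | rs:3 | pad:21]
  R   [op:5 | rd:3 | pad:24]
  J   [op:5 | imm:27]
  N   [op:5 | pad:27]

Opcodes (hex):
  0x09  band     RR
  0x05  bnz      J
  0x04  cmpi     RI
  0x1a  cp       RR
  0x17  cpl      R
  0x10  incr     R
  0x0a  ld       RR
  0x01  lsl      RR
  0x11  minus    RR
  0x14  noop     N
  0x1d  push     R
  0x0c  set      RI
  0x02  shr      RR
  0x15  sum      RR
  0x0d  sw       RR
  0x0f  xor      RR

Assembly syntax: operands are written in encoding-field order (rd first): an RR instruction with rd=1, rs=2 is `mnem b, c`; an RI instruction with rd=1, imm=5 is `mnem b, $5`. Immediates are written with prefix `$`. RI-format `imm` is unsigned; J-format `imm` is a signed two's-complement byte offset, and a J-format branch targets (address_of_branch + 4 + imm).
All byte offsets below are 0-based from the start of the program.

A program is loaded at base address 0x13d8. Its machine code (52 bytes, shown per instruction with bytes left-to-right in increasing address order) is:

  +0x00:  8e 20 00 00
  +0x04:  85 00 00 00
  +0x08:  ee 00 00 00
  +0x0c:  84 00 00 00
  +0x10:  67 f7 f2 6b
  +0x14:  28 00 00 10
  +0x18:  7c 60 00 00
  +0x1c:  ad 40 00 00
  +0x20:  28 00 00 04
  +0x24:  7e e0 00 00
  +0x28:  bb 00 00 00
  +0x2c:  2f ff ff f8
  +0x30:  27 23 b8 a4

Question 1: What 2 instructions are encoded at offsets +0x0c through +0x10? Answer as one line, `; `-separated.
incr e; set m, $16249451

+0x0c: 84 00 00 00 ⇒ word 0x84000000 (big)
  top 5b → 0x10 → incr [R]
  [26:24] rd=4 = e
+0x10: 67 f7 f2 6b ⇒ word 0x67f7f26b (big)
  top 5b → 0xc → set [RI]
  [26:24] rd=7 = m
  [23:0] imm=16249451 = $16249451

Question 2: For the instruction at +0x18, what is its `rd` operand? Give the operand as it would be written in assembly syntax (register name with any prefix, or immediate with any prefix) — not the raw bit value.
e

[18] 7c 60 00 00 → 0x7c600000
  opcode bits[31:27]=0xf: xor/RR
  [26:24] rd=4 = e
  [23:21] rs=3 = d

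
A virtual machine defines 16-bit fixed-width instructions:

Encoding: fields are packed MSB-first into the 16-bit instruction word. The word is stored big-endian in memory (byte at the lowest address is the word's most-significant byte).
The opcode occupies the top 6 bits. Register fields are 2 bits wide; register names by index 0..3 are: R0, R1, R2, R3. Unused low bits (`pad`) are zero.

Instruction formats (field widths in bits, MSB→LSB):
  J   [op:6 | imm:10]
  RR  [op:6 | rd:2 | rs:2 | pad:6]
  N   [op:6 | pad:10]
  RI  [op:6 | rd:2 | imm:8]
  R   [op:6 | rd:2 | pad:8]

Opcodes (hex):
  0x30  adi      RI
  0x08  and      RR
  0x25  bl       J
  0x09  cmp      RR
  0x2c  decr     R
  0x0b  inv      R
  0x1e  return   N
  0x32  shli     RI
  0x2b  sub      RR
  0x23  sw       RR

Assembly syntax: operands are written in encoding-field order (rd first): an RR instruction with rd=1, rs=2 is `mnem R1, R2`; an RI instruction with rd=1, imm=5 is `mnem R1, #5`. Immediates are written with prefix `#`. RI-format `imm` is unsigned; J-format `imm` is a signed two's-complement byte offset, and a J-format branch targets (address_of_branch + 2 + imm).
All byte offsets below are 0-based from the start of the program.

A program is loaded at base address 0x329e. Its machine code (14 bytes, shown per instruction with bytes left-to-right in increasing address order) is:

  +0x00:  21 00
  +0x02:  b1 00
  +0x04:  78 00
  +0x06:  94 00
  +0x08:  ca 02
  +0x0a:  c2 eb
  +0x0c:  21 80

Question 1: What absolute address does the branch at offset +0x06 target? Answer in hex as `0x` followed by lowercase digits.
0x32a6

@+06  big-endian(94 00) = 0x9400
  opcode bits[15:10]=0x25: bl/J
  imm: (w>>0)&0x3ff=0x0 → #0
  target = base 0x329e + off 0x06 + 2 + imm 0 = 0x32a6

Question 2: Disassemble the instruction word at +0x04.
return

[04] 78 00 → 0x7800
  opcode bits[15:10]=0x1e: return/N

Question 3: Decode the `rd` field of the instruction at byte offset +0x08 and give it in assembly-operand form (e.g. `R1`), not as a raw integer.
[08] ca 02 → 0xca02
  op=0xca02>>10=0x32 ⇒ shli (RI)
  [9:8] rd=2 = R2
  [7:0] imm=2 = #2

R2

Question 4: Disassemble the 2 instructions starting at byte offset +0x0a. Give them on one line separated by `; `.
off 0x0a: read c2 eb as big → 0xc2eb
  op=0xc2eb>>10=0x30 ⇒ adi (RI)
  [9:8] rd=2 = R2
  [7:0] imm=235 = #235
off 0x0c: read 21 80 as big → 0x2180
  op=0x2180>>10=0x8 ⇒ and (RR)
  [9:8] rd=1 = R1
  [7:6] rs=2 = R2

adi R2, #235; and R1, R2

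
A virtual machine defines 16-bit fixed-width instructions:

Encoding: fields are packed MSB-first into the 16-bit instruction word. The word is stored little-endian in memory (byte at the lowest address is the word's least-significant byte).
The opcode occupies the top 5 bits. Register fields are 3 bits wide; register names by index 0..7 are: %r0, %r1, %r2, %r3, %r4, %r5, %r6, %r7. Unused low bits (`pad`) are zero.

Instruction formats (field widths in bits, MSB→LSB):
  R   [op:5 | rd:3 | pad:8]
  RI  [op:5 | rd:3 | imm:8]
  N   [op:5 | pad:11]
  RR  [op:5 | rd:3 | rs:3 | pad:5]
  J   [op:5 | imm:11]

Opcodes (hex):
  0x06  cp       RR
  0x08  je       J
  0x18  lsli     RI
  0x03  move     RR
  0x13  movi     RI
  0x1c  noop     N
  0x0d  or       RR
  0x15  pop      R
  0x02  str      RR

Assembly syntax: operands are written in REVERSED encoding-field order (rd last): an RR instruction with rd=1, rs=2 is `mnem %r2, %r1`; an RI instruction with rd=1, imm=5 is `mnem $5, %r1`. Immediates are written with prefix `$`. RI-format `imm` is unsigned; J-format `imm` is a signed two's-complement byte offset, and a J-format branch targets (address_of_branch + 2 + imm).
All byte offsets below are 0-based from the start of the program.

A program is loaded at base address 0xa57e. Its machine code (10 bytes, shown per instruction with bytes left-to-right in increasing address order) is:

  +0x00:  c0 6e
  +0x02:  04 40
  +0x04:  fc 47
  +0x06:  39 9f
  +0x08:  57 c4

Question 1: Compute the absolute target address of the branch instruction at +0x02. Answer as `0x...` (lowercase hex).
@+02  little-endian(04 40) = 0x4004
  opcode bits[15:11]=0x8: je/J
  [10:0] imm=4 = $4
  target = base 0xa57e + off 0x02 + 2 + imm 4 = 0xa586

0xa586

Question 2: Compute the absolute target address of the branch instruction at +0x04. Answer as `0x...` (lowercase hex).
off 0x04: read fc 47 as little → 0x47fc
  top 5b → 0x8 → je [J]
  [10:0] imm=2044 (s11→-4) = $-4
  target = base 0xa57e + off 0x04 + 2 + imm -4 = 0xa580

0xa580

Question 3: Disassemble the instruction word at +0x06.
[06] 39 9f → 0x9f39
  op=0x9f39>>11=0x13 ⇒ movi (RI)
  rd: (w>>8)&0x7=0x7 → %r7
  imm: (w>>0)&0xff=0x39 → $57

movi $57, %r7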